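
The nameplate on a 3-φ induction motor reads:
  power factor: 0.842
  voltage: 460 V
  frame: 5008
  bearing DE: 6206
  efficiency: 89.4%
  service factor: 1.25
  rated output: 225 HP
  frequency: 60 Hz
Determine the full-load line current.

P_out = 225 × 746 = 167850 W
P_in = P_out / η = 167850 / 0.894 = 187752 W
I_L = P_in / (√3·V_L·cosφ) = 187752 / (1.732 × 460 × 0.842) = 280 A

280 A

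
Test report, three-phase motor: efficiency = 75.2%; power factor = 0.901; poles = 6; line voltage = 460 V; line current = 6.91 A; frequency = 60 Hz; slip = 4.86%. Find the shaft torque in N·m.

P_in = √3·V·I·cosφ = 1.732 × 460 × 6.91 × 0.901 = 4960 W
P_out = η·P_in = 0.752 × 4960 = 3730 W
n_s = 120×60/6 = 1200 rpm; n = 1200×(1−0.0486) = 1142 rpm
ω = 2π×1142/60 = 119.6 rad/s
τ = P_out/ω = 3730/119.6 = 31.2 N·m

31.2 N·m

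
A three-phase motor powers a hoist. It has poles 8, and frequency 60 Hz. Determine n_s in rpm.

n_s = 120f/p = 120×60/8 = 900 rpm

900 rpm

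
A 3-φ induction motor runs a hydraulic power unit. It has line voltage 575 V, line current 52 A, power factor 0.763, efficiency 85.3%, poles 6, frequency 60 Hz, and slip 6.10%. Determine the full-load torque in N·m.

286 N·m

P_in = √3·V·I·cosφ = 1.732 × 575 × 52 × 0.763 = 39513 W
P_out = η·P_in = 0.853 × 39513 = 33705 W
n_s = 120×60/6 = 1200 rpm; n = 1200×(1−0.061) = 1127 rpm
ω = 2π×1127/60 = 118 rad/s
τ = P_out/ω = 33705/118 = 286 N·m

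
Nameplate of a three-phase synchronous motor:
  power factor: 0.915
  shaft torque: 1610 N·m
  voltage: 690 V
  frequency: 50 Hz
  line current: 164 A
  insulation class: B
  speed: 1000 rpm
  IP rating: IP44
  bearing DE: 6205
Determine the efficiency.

ω = 2π × 1000/60 = 104.7 rad/s; P_out = τω = 1610 × 104.7 = 168567 W
P_in = √3·V_L·I_L·cosφ = 1.732 × 690 × 164 × 0.915 = 179334 W
η = P_out / P_in = 168567 / 179334 = 0.940 = 94.0%

94.0 %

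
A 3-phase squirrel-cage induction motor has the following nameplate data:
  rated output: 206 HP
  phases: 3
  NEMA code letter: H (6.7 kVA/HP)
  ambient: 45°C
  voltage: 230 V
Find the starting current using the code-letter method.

S_LR = 6.7 × 206 = 1380.2 kVA
I_LR = S_LR/(√3·V_L) = 1380200/(1.732×230) = 3460 A

3460 A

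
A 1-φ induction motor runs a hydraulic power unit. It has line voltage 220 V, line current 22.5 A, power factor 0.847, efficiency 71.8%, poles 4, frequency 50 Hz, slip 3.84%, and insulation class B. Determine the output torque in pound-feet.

14.7 lb·ft

P_in = V·I·cosφ = 220 × 22.5 × 0.847 = 4193 W
P_out = η·P_in = 0.718 × 4193 = 3011 W
n_s = 120×50/4 = 1500 rpm; n = 1500×(1−0.0384) = 1442 rpm
ω = 2π×1442/60 = 151 rad/s
τ = P_out/ω = 3011/151 = 19.94 N·m
In lb·ft: 19.94/1.356 = 14.7 lb·ft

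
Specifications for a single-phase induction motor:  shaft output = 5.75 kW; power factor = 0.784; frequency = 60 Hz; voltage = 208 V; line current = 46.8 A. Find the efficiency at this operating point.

75.3 %

P_out = 5.75 kW = 5750 W
P_in = V·I·cosφ = 208 × 46.8 × 0.784 = 7632 W
η = P_out / P_in = 5750 / 7632 = 0.753 = 75.3%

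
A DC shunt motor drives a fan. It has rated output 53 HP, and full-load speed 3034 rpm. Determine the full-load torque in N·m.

P_out = 53 × 746 = 39538 W
ω = 2π × 3034/60 = 317.7 rad/s
τ = P_out/ω = 39538/317.7 = 124 N·m

124 N·m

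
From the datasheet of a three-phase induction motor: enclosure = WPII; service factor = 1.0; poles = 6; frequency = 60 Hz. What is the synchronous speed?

1200 rpm

n_s = 120f/p = 120×60/6 = 1200 rpm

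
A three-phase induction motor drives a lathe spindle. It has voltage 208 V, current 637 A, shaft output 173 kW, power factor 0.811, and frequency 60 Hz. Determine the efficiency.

93.0 %

P_out = 173 kW = 173000 W
P_in = √3·V_L·I_L·cosφ = 1.732 × 208 × 637 × 0.811 = 186111 W
η = P_out / P_in = 173000 / 186111 = 0.930 = 93.0%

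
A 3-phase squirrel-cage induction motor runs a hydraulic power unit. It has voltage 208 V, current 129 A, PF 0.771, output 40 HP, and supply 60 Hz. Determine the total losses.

P_in = √3·V·I·cosφ = 1.732×208×129×0.771 = 35831 W
P_out = 40×746 = 29840 W
Losses = P_in − P_out = 35831 − 29840 = 5991 W

5.99 kW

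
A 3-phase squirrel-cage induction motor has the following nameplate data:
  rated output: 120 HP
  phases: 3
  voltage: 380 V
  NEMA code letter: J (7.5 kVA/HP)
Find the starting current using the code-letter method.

S_LR = 7.5 × 120 = 900 kVA
I_LR = S_LR/(√3·V_L) = 900000/(1.732×380) = 1370 A

1370 A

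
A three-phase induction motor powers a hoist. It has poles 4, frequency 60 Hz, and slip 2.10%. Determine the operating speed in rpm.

1762 rpm

n_s = 120f/p = 120×60/4 = 1800 rpm
n = n_s(1 − s) = 1800 × (1 − 0.021) = 1762 rpm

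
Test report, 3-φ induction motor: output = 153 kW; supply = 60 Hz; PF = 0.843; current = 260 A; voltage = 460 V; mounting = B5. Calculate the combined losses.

P_in = √3·V·I·cosφ = 1.732×460×260×0.843 = 174625 W
P_out = 153000 W
Losses = P_in − P_out = 174625 − 153000 = 21625 W

21600 W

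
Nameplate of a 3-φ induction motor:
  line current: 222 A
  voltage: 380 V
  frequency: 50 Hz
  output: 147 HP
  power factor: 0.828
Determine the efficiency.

90.6 %

P_out = 147 × 746 = 109662 W
P_in = √3·V_L·I_L·cosφ = 1.732 × 380 × 222 × 0.828 = 120980 W
η = P_out / P_in = 109662 / 120980 = 0.906 = 90.6%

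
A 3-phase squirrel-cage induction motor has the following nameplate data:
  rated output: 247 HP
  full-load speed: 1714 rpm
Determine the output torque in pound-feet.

757 lb·ft

P_out = 247 × 746 = 184262 W
ω = 2π × 1714/60 = 179.5 rad/s
τ = P_out/ω = 184262/179.5 = 1027 N·m
In lb·ft: 1027/1.356 = 757 lb·ft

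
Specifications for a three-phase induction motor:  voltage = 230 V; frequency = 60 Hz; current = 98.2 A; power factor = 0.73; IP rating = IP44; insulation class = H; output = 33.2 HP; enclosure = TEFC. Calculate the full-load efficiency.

P_out = 33.2 × 746 = 24767 W
P_in = √3·V_L·I_L·cosφ = 1.732 × 230 × 98.2 × 0.73 = 28557 W
η = P_out / P_in = 24767 / 28557 = 0.867 = 86.7%

86.7 %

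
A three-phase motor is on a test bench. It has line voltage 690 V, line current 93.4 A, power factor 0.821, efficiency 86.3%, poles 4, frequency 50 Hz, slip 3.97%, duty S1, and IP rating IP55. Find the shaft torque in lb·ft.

387 lb·ft

P_in = √3·V·I·cosφ = 1.732 × 690 × 93.4 × 0.821 = 91640 W
P_out = η·P_in = 0.863 × 91640 = 79085 W
n_s = 120×50/4 = 1500 rpm; n = 1500×(1−0.0397) = 1440 rpm
ω = 2π×1440/60 = 150.8 rad/s
τ = P_out/ω = 79085/150.8 = 524.4 N·m
In lb·ft: 524.4/1.356 = 387 lb·ft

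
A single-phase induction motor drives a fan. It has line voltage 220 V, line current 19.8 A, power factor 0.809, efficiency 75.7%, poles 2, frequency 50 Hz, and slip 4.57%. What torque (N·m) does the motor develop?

P_in = V·I·cosφ = 220 × 19.8 × 0.809 = 3524 W
P_out = η·P_in = 0.757 × 3524 = 2668 W
n_s = 120×50/2 = 3000 rpm; n = 3000×(1−0.0457) = 2863 rpm
ω = 2π×2863/60 = 299.8 rad/s
τ = P_out/ω = 2668/299.8 = 8.9 N·m

8.9 N·m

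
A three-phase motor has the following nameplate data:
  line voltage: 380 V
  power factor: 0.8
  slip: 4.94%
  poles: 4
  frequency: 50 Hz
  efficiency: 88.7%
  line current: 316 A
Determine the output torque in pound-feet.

P_in = √3·V·I·cosφ = 1.732 × 380 × 316 × 0.8 = 166383 W
P_out = η·P_in = 0.887 × 166383 = 147582 W
n_s = 120×50/4 = 1500 rpm; n = 1500×(1−0.0494) = 1426 rpm
ω = 2π×1426/60 = 149.3 rad/s
τ = P_out/ω = 147582/149.3 = 988.5 N·m
In lb·ft: 988.5/1.356 = 729 lb·ft

729 lb·ft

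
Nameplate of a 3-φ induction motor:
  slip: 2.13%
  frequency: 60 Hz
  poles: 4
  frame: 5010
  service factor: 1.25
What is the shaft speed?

n_s = 120f/p = 120×60/4 = 1800 rpm
n = n_s(1 − s) = 1800 × (1 − 0.0213) = 1762 rpm

1762 rpm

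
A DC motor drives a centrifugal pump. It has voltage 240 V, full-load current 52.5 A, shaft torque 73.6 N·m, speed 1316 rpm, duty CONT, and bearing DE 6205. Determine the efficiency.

80.5 %

ω = 2π × 1316/60 = 137.8 rad/s; P_out = τω = 73.6 × 137.8 = 10142 W
P_in = V·I = 240 × 52.5 = 12600 W
η = P_out / P_in = 10142 / 12600 = 0.805 = 80.5%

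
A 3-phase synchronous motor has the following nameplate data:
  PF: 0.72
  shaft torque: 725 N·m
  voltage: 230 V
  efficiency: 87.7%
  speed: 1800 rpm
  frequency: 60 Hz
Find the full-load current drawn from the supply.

543 A

ω = 2π×1800/60 = 188.5 rad/s; P_out = τω = 725 × 188.5 = 136663 W
P_in = P_out / η = 136663 / 0.877 = 155830 W
I_L = P_in / (√3·V_L·cosφ) = 155830 / (1.732 × 230 × 0.72) = 543 A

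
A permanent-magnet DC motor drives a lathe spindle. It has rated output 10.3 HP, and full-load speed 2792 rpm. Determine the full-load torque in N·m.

26.3 N·m

P_out = 10.3 × 746 = 7684 W
ω = 2π × 2792/60 = 292.4 rad/s
τ = P_out/ω = 7684/292.4 = 26.3 N·m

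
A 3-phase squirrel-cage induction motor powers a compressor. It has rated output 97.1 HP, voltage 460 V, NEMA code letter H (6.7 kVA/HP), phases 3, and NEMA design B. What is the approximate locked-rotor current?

817 A

S_LR = 6.7 × 97.1 = 650.57 kVA
I_LR = S_LR/(√3·V_L) = 650570/(1.732×460) = 817 A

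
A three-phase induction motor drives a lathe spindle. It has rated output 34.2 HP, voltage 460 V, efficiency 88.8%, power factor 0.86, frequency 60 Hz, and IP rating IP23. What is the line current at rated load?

P_out = 34.2 × 746 = 25513 W
P_in = P_out / η = 25513 / 0.888 = 28731 W
I_L = P_in / (√3·V_L·cosφ) = 28731 / (1.732 × 460 × 0.86) = 41.9 A

41.9 A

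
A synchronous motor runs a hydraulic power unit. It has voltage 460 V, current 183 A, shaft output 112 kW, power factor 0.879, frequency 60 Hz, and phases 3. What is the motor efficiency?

P_out = 112 kW = 112000 W
P_in = √3·V_L·I_L·cosφ = 1.732 × 460 × 183 × 0.879 = 128158 W
η = P_out / P_in = 112000 / 128158 = 0.874 = 87.4%

87.4 %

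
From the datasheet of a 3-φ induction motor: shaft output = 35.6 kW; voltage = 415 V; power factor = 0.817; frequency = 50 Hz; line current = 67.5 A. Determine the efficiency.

P_out = 35.6 kW = 35600 W
P_in = √3·V_L·I_L·cosφ = 1.732 × 415 × 67.5 × 0.817 = 39639 W
η = P_out / P_in = 35600 / 39639 = 0.898 = 89.8%

89.8 %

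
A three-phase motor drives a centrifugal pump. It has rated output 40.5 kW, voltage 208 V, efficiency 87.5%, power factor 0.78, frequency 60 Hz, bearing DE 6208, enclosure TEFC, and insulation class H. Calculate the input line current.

P_out = 40.5 kW = 40500 W
P_in = P_out / η = 40500 / 0.875 = 46286 W
I_L = P_in / (√3·V_L·cosφ) = 46286 / (1.732 × 208 × 0.78) = 165 A

165 A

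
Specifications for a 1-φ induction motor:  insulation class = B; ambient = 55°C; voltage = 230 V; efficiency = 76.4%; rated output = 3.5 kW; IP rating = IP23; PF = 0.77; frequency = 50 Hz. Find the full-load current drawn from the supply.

25.9 A

P_out = 3.5 kW = 3500 W
P_in = P_out / η = 3500 / 0.764 = 4581 W
I = P_in / (V·cosφ) = 4581 / (230 × 0.77) = 25.9 A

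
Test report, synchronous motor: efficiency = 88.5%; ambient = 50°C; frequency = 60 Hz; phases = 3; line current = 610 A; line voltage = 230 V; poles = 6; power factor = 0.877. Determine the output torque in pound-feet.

1110 lb·ft

P_in = √3·V·I·cosφ = 1.732 × 230 × 610 × 0.877 = 213111 W
P_out = η·P_in = 0.885 × 213111 = 188603 W
n = n_s = 120×60/6 = 1200 rpm (synchronous)
ω = 2π×1200/60 = 125.7 rad/s
τ = P_out/ω = 188603/125.7 = 1500 N·m
In lb·ft: 1500/1.356 = 1110 lb·ft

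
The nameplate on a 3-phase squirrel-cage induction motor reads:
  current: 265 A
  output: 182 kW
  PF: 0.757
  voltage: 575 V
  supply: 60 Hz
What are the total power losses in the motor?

P_in = √3·V·I·cosφ = 1.732×575×265×0.757 = 199783 W
P_out = 182000 W
Losses = P_in − P_out = 199783 − 182000 = 17783 W

17.8 kW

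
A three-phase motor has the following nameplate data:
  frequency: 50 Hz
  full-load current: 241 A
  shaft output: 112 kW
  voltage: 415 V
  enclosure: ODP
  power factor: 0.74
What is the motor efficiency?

P_out = 112 kW = 112000 W
P_in = √3·V_L·I_L·cosφ = 1.732 × 415 × 241 × 0.74 = 128187 W
η = P_out / P_in = 112000 / 128187 = 0.874 = 87.4%

87.4 %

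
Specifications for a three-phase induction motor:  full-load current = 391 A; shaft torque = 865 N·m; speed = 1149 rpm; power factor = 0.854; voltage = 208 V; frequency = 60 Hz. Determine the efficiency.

86.5 %

ω = 2π × 1149/60 = 120.3 rad/s; P_out = τω = 865 × 120.3 = 104060 W
P_in = √3·V_L·I_L·cosφ = 1.732 × 208 × 391 × 0.854 = 120295 W
η = P_out / P_in = 104060 / 120295 = 0.865 = 86.5%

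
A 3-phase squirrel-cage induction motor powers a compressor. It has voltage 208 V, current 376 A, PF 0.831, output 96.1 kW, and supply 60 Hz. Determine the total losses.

P_in = √3·V·I·cosφ = 1.732×208×376×0.831 = 112564 W
P_out = 96100 W
Losses = P_in − P_out = 112564 − 96100 = 16464 W

16.5 kW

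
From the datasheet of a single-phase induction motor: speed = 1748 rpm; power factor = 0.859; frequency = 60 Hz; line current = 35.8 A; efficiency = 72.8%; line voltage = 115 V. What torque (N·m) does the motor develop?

P_in = V·I·cosφ = 115 × 35.8 × 0.859 = 3537 W
P_out = η·P_in = 0.728 × 3537 = 2575 W
n = 1748 rpm
ω = 2π×1748/60 = 183.1 rad/s
τ = P_out/ω = 2575/183.1 = 14.1 N·m

14.1 N·m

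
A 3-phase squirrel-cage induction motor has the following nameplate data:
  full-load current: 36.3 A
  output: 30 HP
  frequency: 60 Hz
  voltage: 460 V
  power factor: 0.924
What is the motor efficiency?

83.7 %

P_out = 30 × 746 = 22380 W
P_in = √3·V_L·I_L·cosφ = 1.732 × 460 × 36.3 × 0.924 = 26723 W
η = P_out / P_in = 22380 / 26723 = 0.837 = 83.7%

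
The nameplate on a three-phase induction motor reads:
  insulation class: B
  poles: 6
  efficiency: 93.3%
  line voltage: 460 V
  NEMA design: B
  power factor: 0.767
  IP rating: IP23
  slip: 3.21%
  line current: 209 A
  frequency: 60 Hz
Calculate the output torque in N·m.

P_in = √3·V·I·cosφ = 1.732 × 460 × 209 × 0.767 = 127717 W
P_out = η·P_in = 0.933 × 127717 = 119160 W
n_s = 120×60/6 = 1200 rpm; n = 1200×(1−0.0321) = 1161 rpm
ω = 2π×1161/60 = 121.6 rad/s
τ = P_out/ω = 119160/121.6 = 980 N·m

980 N·m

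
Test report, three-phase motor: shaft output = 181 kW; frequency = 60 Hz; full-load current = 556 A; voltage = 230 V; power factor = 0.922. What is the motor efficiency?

88.6 %

P_out = 181 kW = 181000 W
P_in = √3·V_L·I_L·cosφ = 1.732 × 230 × 556 × 0.922 = 204212 W
η = P_out / P_in = 181000 / 204212 = 0.886 = 88.6%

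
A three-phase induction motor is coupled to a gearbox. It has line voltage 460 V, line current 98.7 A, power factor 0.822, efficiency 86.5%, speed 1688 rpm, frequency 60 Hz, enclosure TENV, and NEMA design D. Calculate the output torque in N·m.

316 N·m

P_in = √3·V·I·cosφ = 1.732 × 460 × 98.7 × 0.822 = 64639 W
P_out = η·P_in = 0.865 × 64639 = 55913 W
n = 1688 rpm
ω = 2π×1688/60 = 176.8 rad/s
τ = P_out/ω = 55913/176.8 = 316 N·m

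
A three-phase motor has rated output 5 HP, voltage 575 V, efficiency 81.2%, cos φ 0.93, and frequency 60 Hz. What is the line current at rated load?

4.96 A

P_out = 5 × 746 = 3730 W
P_in = P_out / η = 3730 / 0.812 = 4594 W
I_L = P_in / (√3·V_L·cosφ) = 4594 / (1.732 × 575 × 0.93) = 4.96 A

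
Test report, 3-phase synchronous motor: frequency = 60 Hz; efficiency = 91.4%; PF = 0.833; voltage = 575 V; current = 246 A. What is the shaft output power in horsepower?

250 HP

P_in = √3·V·I·cosφ = 1.732 × 575 × 246 × 0.833 = 204078 W
P_out = η·P_in = 0.914 × 204078 = 186527 W
= 186527/746 = 250 HP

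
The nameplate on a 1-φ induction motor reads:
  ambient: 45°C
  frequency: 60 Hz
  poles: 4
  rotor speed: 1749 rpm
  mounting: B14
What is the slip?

n_s = 120f/p = 120×60/4 = 1800 rpm
s = (n_s − n)/n_s = (1800 − 1749)/1800 = 0.0283

2.83 %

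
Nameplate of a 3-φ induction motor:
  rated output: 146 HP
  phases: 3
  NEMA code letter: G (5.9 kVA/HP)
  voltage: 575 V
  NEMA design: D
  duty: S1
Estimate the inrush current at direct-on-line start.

S_LR = 5.9 × 146 = 861.4 kVA
I_LR = S_LR/(√3·V_L) = 861400/(1.732×575) = 865 A

865 A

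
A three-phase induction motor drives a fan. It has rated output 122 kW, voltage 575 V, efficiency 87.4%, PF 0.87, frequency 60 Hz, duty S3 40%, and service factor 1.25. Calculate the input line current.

161 A

P_out = 122 kW = 122000 W
P_in = P_out / η = 122000 / 0.874 = 139588 W
I_L = P_in / (√3·V_L·cosφ) = 139588 / (1.732 × 575 × 0.87) = 161 A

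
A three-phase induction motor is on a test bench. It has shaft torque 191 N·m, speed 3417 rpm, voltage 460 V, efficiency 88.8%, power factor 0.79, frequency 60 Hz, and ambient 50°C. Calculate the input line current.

ω = 2π×3417/60 = 357.8 rad/s; P_out = τω = 191 × 357.8 = 68340 W
P_in = P_out / η = 68340 / 0.888 = 76959 W
I_L = P_in / (√3·V_L·cosφ) = 76959 / (1.732 × 460 × 0.79) = 122 A

122 A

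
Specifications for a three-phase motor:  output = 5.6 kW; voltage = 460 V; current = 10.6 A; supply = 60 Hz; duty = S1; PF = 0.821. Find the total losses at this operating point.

P_in = √3·V·I·cosφ = 1.732×460×10.6×0.821 = 6934 W
P_out = 5600 W
Losses = P_in − P_out = 6934 − 5600 = 1334 W

1330 W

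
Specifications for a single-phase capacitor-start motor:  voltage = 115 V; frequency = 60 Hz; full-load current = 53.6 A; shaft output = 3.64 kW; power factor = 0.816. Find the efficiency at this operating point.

P_out = 3.64 kW = 3640 W
P_in = V·I·cosφ = 115 × 53.6 × 0.816 = 5030 W
η = P_out / P_in = 3640 / 5030 = 0.724 = 72.4%

72.4 %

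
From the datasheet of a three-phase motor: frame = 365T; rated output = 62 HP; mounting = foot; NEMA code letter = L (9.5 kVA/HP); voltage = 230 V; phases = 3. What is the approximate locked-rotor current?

1480 A

S_LR = 9.5 × 62 = 589 kVA
I_LR = S_LR/(√3·V_L) = 589000/(1.732×230) = 1480 A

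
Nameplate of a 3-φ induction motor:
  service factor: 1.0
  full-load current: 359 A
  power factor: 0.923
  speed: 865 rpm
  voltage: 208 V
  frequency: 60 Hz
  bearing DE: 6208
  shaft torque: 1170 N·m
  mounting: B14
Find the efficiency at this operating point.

88.8 %

ω = 2π × 865/60 = 90.58 rad/s; P_out = τω = 1170 × 90.58 = 105979 W
P_in = √3·V_L·I_L·cosφ = 1.732 × 208 × 359 × 0.923 = 119373 W
η = P_out / P_in = 105979 / 119373 = 0.888 = 88.8%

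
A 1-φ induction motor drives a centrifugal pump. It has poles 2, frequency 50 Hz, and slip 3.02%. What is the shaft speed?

n_s = 120f/p = 120×50/2 = 3000 rpm
n = n_s(1 − s) = 3000 × (1 − 0.0302) = 2909 rpm

2909 rpm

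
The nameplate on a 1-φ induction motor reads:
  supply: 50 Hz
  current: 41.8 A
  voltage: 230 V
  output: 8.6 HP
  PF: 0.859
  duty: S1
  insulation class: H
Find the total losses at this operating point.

1.84 kW

P_in = V·I·cosφ = 230×41.8×0.859 = 8258 W
P_out = 8.6×746 = 6416 W
Losses = P_in − P_out = 8258 − 6416 = 1842 W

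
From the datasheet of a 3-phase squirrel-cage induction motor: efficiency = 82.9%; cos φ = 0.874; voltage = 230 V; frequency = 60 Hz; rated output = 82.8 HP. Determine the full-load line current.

214 A

P_out = 82.8 × 746 = 61769 W
P_in = P_out / η = 61769 / 0.829 = 74510 W
I_L = P_in / (√3·V_L·cosφ) = 74510 / (1.732 × 230 × 0.874) = 214 A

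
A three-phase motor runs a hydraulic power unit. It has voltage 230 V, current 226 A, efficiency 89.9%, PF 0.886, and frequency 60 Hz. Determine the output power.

P_in = √3·V·I·cosφ = 1.732 × 230 × 226 × 0.886 = 79766 W
P_out = η·P_in = 0.899 × 79766 = 71710 W

71.7 kW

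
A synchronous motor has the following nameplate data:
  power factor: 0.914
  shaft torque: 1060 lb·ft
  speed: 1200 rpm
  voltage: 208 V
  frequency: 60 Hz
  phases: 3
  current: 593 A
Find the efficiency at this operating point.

92.5 %

τ = 1060 lb·ft × 1.356 = 1437 N·m
ω = 2π × 1200/60 = 125.7 rad/s; P_out = τω = 1437 × 125.7 = 180631 W
P_in = √3·V_L·I_L·cosφ = 1.732 × 208 × 593 × 0.914 = 195259 W
η = P_out / P_in = 180631 / 195259 = 0.925 = 92.5%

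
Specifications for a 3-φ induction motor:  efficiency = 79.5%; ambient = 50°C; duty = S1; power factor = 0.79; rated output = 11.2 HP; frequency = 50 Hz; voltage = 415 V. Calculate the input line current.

18.5 A

P_out = 11.2 × 746 = 8355 W
P_in = P_out / η = 8355 / 0.795 = 10509 W
I_L = P_in / (√3·V_L·cosφ) = 10509 / (1.732 × 415 × 0.79) = 18.5 A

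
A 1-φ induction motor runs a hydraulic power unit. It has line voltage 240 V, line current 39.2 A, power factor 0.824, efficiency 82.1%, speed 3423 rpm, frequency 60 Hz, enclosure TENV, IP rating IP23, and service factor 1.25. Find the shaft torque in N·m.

17.8 N·m

P_in = V·I·cosφ = 240 × 39.2 × 0.824 = 7752 W
P_out = η·P_in = 0.821 × 7752 = 6364 W
n = 3423 rpm
ω = 2π×3423/60 = 358.5 rad/s
τ = P_out/ω = 6364/358.5 = 17.8 N·m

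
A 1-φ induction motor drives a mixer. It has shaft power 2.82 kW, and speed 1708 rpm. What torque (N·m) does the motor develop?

15.8 N·m

ω = 2π × 1708/60 = 178.9 rad/s
τ = P/ω = 2820/178.9 = 15.8 N·m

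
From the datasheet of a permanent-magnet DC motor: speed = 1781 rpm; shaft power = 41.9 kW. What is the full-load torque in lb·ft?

ω = 2π × 1781/60 = 186.5 rad/s
τ = P/ω = 41900/186.5 = 224.7 N·m
In lb·ft: 224.7/1.356 = 166 lb·ft

166 lb·ft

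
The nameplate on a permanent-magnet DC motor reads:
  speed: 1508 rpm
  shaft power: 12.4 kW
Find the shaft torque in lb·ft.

ω = 2π × 1508/60 = 157.9 rad/s
τ = P/ω = 12400/157.9 = 78.53 N·m
In lb·ft: 78.53/1.356 = 57.9 lb·ft

57.9 lb·ft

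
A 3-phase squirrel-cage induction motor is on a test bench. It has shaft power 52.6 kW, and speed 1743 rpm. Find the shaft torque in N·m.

ω = 2π × 1743/60 = 182.5 rad/s
τ = P/ω = 52600/182.5 = 288 N·m

288 N·m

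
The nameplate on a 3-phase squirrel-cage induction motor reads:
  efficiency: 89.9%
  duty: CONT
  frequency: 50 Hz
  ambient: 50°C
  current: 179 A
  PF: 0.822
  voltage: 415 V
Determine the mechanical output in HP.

P_in = √3·V·I·cosφ = 1.732 × 415 × 179 × 0.822 = 105760 W
P_out = η·P_in = 0.899 × 105760 = 95078 W
= 95078/746 = 127 HP

127 HP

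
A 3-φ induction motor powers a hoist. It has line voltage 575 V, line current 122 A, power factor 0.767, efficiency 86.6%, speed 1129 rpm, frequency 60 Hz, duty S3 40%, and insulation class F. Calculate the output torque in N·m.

P_in = √3·V·I·cosφ = 1.732 × 575 × 122 × 0.767 = 93190 W
P_out = η·P_in = 0.866 × 93190 = 80703 W
n = 1129 rpm
ω = 2π×1129/60 = 118.2 rad/s
τ = P_out/ω = 80703/118.2 = 683 N·m

683 N·m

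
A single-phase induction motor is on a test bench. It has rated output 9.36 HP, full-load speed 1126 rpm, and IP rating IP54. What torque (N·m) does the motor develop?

59.2 N·m

P_out = 9.36 × 746 = 6983 W
ω = 2π × 1126/60 = 117.9 rad/s
τ = P_out/ω = 6983/117.9 = 59.2 N·m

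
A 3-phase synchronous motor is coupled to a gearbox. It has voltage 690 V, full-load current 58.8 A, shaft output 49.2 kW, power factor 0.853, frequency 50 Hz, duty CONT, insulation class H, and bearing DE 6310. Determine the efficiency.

82.1 %

P_out = 49.2 kW = 49200 W
P_in = √3·V_L·I_L·cosφ = 1.732 × 690 × 58.8 × 0.853 = 59941 W
η = P_out / P_in = 49200 / 59941 = 0.821 = 82.1%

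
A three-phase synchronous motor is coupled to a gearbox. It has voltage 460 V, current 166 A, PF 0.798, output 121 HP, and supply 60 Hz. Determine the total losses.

P_in = √3·V·I·cosφ = 1.732×460×166×0.798 = 105540 W
P_out = 121×746 = 90266 W
Losses = P_in − P_out = 105540 − 90266 = 15274 W

15.3 kW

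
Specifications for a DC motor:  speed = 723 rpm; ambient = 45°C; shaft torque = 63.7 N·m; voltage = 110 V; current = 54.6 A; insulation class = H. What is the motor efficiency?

80.3 %

ω = 2π × 723/60 = 75.71 rad/s; P_out = τω = 63.7 × 75.71 = 4823 W
P_in = V·I = 110 × 54.6 = 6006 W
η = P_out / P_in = 4823 / 6006 = 0.803 = 80.3%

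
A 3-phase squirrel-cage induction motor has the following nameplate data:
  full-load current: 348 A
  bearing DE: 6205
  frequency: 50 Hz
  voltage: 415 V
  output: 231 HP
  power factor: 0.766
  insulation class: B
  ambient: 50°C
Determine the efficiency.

89.9 %

P_out = 231 × 746 = 172326 W
P_in = √3·V_L·I_L·cosφ = 1.732 × 415 × 348 × 0.766 = 191604 W
η = P_out / P_in = 172326 / 191604 = 0.899 = 89.9%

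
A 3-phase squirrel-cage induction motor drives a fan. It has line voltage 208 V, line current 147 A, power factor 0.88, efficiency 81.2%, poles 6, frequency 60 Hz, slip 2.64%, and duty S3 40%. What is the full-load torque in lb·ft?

228 lb·ft

P_in = √3·V·I·cosφ = 1.732 × 208 × 147 × 0.88 = 46603 W
P_out = η·P_in = 0.812 × 46603 = 37842 W
n_s = 120×60/6 = 1200 rpm; n = 1200×(1−0.0264) = 1168 rpm
ω = 2π×1168/60 = 122.3 rad/s
τ = P_out/ω = 37842/122.3 = 309.4 N·m
In lb·ft: 309.4/1.356 = 228 lb·ft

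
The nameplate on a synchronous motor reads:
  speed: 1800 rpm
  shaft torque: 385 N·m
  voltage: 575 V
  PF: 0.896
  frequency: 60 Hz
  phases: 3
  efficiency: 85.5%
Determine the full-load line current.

ω = 2π×1800/60 = 188.5 rad/s; P_out = τω = 385 × 188.5 = 72573 W
P_in = P_out / η = 72573 / 0.855 = 84881 W
I_L = P_in / (√3·V_L·cosφ) = 84881 / (1.732 × 575 × 0.896) = 95.1 A

95.1 A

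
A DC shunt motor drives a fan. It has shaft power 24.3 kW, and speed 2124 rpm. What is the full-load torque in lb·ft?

ω = 2π × 2124/60 = 222.4 rad/s
τ = P/ω = 24300/222.4 = 109.3 N·m
In lb·ft: 109.3/1.356 = 80.6 lb·ft

80.6 lb·ft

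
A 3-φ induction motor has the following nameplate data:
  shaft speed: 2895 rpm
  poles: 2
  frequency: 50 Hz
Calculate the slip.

3.50 %

n_s = 120f/p = 120×50/2 = 3000 rpm
s = (n_s − n)/n_s = (3000 − 2895)/3000 = 0.0350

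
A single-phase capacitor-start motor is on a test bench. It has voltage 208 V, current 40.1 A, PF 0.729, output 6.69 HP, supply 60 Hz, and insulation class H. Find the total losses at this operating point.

1.09 kW

P_in = V·I·cosφ = 208×40.1×0.729 = 6080 W
P_out = 6.69×746 = 4991 W
Losses = P_in − P_out = 6080 − 4991 = 1089 W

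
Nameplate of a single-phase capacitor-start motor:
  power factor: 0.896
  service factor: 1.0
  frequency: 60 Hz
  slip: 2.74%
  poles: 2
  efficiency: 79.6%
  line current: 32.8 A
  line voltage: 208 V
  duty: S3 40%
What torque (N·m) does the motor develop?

13.3 N·m

P_in = V·I·cosφ = 208 × 32.8 × 0.896 = 6113 W
P_out = η·P_in = 0.796 × 6113 = 4866 W
n_s = 120×60/2 = 3600 rpm; n = 3600×(1−0.0274) = 3501 rpm
ω = 2π×3501/60 = 366.6 rad/s
τ = P_out/ω = 4866/366.6 = 13.3 N·m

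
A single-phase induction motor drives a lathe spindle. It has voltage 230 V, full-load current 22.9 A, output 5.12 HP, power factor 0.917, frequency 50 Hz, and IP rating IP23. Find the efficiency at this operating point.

79.1 %

P_out = 5.12 × 746 = 3820 W
P_in = V·I·cosφ = 230 × 22.9 × 0.917 = 4830 W
η = P_out / P_in = 3820 / 4830 = 0.791 = 79.1%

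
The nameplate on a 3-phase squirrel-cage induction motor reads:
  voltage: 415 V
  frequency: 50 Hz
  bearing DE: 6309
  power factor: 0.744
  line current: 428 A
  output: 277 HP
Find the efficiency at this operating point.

P_out = 277 × 746 = 206642 W
P_in = √3·V_L·I_L·cosφ = 1.732 × 415 × 428 × 0.744 = 228883 W
η = P_out / P_in = 206642 / 228883 = 0.903 = 90.3%

90.3 %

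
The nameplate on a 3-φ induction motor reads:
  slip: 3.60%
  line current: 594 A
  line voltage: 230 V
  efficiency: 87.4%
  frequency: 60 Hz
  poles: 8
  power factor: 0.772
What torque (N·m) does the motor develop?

1760 N·m

P_in = √3·V·I·cosφ = 1.732 × 230 × 594 × 0.772 = 182675 W
P_out = η·P_in = 0.874 × 182675 = 159658 W
n_s = 120×60/8 = 900 rpm; n = 900×(1−0.036) = 868 rpm
ω = 2π×868/60 = 90.9 rad/s
τ = P_out/ω = 159658/90.9 = 1760 N·m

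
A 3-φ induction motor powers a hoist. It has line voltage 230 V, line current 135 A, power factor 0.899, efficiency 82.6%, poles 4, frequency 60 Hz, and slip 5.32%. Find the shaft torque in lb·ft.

165 lb·ft

P_in = √3·V·I·cosφ = 1.732 × 230 × 135 × 0.899 = 48347 W
P_out = η·P_in = 0.826 × 48347 = 39935 W
n_s = 120×60/4 = 1800 rpm; n = 1800×(1−0.0532) = 1704 rpm
ω = 2π×1704/60 = 178.4 rad/s
τ = P_out/ω = 39935/178.4 = 223.9 N·m
In lb·ft: 223.9/1.356 = 165 lb·ft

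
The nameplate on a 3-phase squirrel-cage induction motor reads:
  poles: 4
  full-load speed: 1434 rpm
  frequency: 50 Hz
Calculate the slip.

n_s = 120f/p = 120×50/4 = 1500 rpm
s = (n_s − n)/n_s = (1500 − 1434)/1500 = 0.0440

4.40 %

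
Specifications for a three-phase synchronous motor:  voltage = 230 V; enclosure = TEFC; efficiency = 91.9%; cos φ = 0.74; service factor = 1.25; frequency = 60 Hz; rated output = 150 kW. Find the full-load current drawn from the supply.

P_out = 150 kW = 150000 W
P_in = P_out / η = 150000 / 0.919 = 163221 W
I_L = P_in / (√3·V_L·cosφ) = 163221 / (1.732 × 230 × 0.74) = 554 A

554 A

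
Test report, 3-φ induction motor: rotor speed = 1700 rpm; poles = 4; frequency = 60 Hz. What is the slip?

n_s = 120f/p = 120×60/4 = 1800 rpm
s = (n_s − n)/n_s = (1800 − 1700)/1800 = 0.0556

5.56 %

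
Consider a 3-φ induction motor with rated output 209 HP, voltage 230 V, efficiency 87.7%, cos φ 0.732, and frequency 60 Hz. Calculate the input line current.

P_out = 209 × 746 = 155914 W
P_in = P_out / η = 155914 / 0.877 = 177781 W
I_L = P_in / (√3·V_L·cosφ) = 177781 / (1.732 × 230 × 0.732) = 610 A

610 A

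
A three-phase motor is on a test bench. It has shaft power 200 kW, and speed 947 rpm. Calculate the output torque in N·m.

ω = 2π × 947/60 = 99.17 rad/s
τ = P/ω = 200000/99.17 = 2020 N·m

2020 N·m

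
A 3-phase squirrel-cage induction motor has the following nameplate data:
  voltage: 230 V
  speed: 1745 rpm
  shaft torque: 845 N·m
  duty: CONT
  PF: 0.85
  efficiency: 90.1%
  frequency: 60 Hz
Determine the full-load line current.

506 A

ω = 2π×1745/60 = 182.7 rad/s; P_out = τω = 845 × 182.7 = 154382 W
P_in = P_out / η = 154382 / 0.901 = 171345 W
I_L = P_in / (√3·V_L·cosφ) = 171345 / (1.732 × 230 × 0.85) = 506 A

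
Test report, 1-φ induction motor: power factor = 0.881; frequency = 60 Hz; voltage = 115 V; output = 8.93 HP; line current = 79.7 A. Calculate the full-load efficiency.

82.5 %

P_out = 8.93 × 746 = 6662 W
P_in = V·I·cosφ = 115 × 79.7 × 0.881 = 8075 W
η = P_out / P_in = 6662 / 8075 = 0.825 = 82.5%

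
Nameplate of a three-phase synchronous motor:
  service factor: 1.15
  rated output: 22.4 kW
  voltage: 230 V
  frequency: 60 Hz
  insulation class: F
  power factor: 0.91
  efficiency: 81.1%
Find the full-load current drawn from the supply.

76.2 A

P_out = 22.4 kW = 22400 W
P_in = P_out / η = 22400 / 0.811 = 27620 W
I_L = P_in / (√3·V_L·cosφ) = 27620 / (1.732 × 230 × 0.91) = 76.2 A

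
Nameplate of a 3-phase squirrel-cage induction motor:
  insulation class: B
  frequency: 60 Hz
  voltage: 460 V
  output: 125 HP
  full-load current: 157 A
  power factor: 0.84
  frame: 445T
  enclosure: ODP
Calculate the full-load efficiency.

88.7 %

P_out = 125 × 746 = 93250 W
P_in = √3·V_L·I_L·cosφ = 1.732 × 460 × 157 × 0.84 = 105071 W
η = P_out / P_in = 93250 / 105071 = 0.887 = 88.7%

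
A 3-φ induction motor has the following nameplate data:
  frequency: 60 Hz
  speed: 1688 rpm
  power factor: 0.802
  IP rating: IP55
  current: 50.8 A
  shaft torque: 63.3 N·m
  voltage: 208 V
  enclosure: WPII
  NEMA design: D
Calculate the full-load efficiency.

76.2 %

ω = 2π × 1688/60 = 176.8 rad/s; P_out = τω = 63.3 × 176.8 = 11191 W
P_in = √3·V_L·I_L·cosφ = 1.732 × 208 × 50.8 × 0.802 = 14677 W
η = P_out / P_in = 11191 / 14677 = 0.762 = 76.2%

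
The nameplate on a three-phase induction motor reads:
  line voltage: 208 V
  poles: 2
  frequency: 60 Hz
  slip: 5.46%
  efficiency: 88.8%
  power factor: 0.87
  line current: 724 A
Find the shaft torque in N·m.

565 N·m

P_in = √3·V·I·cosφ = 1.732 × 208 × 724 × 0.87 = 226918 W
P_out = η·P_in = 0.888 × 226918 = 201503 W
n_s = 120×60/2 = 3600 rpm; n = 3600×(1−0.0546) = 3403 rpm
ω = 2π×3403/60 = 356.4 rad/s
τ = P_out/ω = 201503/356.4 = 565 N·m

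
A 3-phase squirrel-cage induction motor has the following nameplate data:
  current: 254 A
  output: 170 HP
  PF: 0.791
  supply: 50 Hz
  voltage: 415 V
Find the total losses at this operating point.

P_in = √3·V·I·cosφ = 1.732×415×254×0.791 = 144413 W
P_out = 170×746 = 126820 W
Losses = P_in − P_out = 144413 − 126820 = 17593 W

17600 W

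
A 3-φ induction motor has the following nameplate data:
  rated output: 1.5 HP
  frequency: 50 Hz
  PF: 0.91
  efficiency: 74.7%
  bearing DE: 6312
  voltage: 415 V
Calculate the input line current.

2.29 A

P_out = 1.5 × 746 = 1119 W
P_in = P_out / η = 1119 / 0.747 = 1498 W
I_L = P_in / (√3·V_L·cosφ) = 1498 / (1.732 × 415 × 0.91) = 2.29 A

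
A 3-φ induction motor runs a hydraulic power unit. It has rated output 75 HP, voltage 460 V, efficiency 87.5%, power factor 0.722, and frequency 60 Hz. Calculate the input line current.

P_out = 75 × 746 = 55950 W
P_in = P_out / η = 55950 / 0.875 = 63943 W
I_L = P_in / (√3·V_L·cosφ) = 63943 / (1.732 × 460 × 0.722) = 111 A

111 A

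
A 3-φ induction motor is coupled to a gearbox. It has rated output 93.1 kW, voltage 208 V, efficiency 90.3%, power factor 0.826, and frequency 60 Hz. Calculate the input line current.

P_out = 93.1 kW = 93100 W
P_in = P_out / η = 93100 / 0.903 = 103101 W
I_L = P_in / (√3·V_L·cosφ) = 103101 / (1.732 × 208 × 0.826) = 346 A

346 A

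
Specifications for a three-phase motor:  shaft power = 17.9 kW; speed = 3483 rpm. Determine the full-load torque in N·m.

ω = 2π × 3483/60 = 364.7 rad/s
τ = P/ω = 17900/364.7 = 49.1 N·m

49.1 N·m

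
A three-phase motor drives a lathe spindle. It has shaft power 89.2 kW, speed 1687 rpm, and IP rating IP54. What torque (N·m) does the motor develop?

505 N·m

ω = 2π × 1687/60 = 176.7 rad/s
τ = P/ω = 89200/176.7 = 505 N·m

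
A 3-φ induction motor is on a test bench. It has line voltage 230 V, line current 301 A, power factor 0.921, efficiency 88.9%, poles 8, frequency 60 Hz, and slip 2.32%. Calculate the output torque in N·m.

P_in = √3·V·I·cosφ = 1.732 × 230 × 301 × 0.921 = 110434 W
P_out = η·P_in = 0.889 × 110434 = 98176 W
n_s = 120×60/8 = 900 rpm; n = 900×(1−0.0232) = 879 rpm
ω = 2π×879/60 = 92.05 rad/s
τ = P_out/ω = 98176/92.05 = 1070 N·m

1070 N·m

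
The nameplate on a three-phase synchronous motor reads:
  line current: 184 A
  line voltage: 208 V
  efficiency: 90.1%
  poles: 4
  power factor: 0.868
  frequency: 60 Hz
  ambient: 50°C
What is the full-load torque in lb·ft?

203 lb·ft

P_in = √3·V·I·cosφ = 1.732 × 208 × 184 × 0.868 = 57537 W
P_out = η·P_in = 0.901 × 57537 = 51841 W
n = n_s = 120×60/4 = 1800 rpm (synchronous)
ω = 2π×1800/60 = 188.5 rad/s
τ = P_out/ω = 51841/188.5 = 275 N·m
In lb·ft: 275/1.356 = 203 lb·ft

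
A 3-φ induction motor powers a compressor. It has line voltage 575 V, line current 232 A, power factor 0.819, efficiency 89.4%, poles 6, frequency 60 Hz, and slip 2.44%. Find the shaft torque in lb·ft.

P_in = √3·V·I·cosφ = 1.732 × 575 × 232 × 0.819 = 189229 W
P_out = η·P_in = 0.894 × 189229 = 169171 W
n_s = 120×60/6 = 1200 rpm; n = 1200×(1−0.0244) = 1171 rpm
ω = 2π×1171/60 = 122.6 rad/s
τ = P_out/ω = 169171/122.6 = 1380 N·m
In lb·ft: 1380/1.356 = 1020 lb·ft

1020 lb·ft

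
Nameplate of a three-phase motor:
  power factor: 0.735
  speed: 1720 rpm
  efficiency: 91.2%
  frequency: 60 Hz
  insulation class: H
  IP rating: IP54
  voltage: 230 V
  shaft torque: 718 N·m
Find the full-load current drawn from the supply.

484 A

ω = 2π×1720/60 = 180.1 rad/s; P_out = τω = 718 × 180.1 = 129312 W
P_in = P_out / η = 129312 / 0.912 = 141789 W
I_L = P_in / (√3·V_L·cosφ) = 141789 / (1.732 × 230 × 0.735) = 484 A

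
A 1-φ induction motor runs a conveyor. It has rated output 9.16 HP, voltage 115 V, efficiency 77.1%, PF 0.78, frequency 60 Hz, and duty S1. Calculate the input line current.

P_out = 9.16 × 746 = 6833 W
P_in = P_out / η = 6833 / 0.771 = 8863 W
I = P_in / (V·cosφ) = 8863 / (115 × 0.78) = 98.8 A

98.8 A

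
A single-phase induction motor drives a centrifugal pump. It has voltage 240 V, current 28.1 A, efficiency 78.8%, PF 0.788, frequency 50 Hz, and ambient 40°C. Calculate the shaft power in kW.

4.19 kW

P_in = V·I·cosφ = 240 × 28.1 × 0.788 = 5314 W
P_out = η·P_in = 0.788 × 5314 = 4187 W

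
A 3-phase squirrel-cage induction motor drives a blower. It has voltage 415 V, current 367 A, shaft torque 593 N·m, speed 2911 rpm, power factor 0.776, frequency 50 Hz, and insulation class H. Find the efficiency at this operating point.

88.3 %

ω = 2π × 2911/60 = 304.8 rad/s; P_out = τω = 593 × 304.8 = 180746 W
P_in = √3·V_L·I_L·cosφ = 1.732 × 415 × 367 × 0.776 = 204703 W
η = P_out / P_in = 180746 / 204703 = 0.883 = 88.3%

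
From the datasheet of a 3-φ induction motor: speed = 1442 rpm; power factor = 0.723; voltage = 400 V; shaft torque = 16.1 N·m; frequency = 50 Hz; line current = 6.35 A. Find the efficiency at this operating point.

ω = 2π × 1442/60 = 151 rad/s; P_out = τω = 16.1 × 151 = 2431 W
P_in = √3·V_L·I_L·cosφ = 1.732 × 400 × 6.35 × 0.723 = 3181 W
η = P_out / P_in = 2431 / 3181 = 0.764 = 76.4%

76.4 %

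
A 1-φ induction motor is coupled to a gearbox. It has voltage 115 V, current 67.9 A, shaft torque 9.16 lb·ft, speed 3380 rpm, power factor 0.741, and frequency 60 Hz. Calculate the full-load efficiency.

τ = 9.16 lb·ft × 1.356 = 12.42 N·m
ω = 2π × 3380/60 = 354 rad/s; P_out = τω = 12.42 × 354 = 4397 W
P_in = V·I·cosφ = 115 × 67.9 × 0.741 = 5786 W
η = P_out / P_in = 4397 / 5786 = 0.760 = 76.0%

76.0 %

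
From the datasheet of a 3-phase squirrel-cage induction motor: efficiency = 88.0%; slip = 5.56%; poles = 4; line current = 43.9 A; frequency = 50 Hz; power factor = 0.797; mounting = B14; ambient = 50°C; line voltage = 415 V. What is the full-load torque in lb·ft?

110 lb·ft

P_in = √3·V·I·cosφ = 1.732 × 415 × 43.9 × 0.797 = 25149 W
P_out = η·P_in = 0.88 × 25149 = 22131 W
n_s = 120×50/4 = 1500 rpm; n = 1500×(1−0.0556) = 1417 rpm
ω = 2π×1417/60 = 148.4 rad/s
τ = P_out/ω = 22131/148.4 = 149.1 N·m
In lb·ft: 149.1/1.356 = 110 lb·ft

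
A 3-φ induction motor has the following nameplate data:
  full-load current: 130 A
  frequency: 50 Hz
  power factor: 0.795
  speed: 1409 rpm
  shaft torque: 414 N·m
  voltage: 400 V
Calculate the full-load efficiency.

ω = 2π × 1409/60 = 147.6 rad/s; P_out = τω = 414 × 147.6 = 61106 W
P_in = √3·V_L·I_L·cosφ = 1.732 × 400 × 130 × 0.795 = 71601 W
η = P_out / P_in = 61106 / 71601 = 0.853 = 85.3%

85.3 %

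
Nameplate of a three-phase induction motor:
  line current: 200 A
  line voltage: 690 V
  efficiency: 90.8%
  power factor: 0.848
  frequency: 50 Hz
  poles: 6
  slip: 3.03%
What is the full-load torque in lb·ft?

1340 lb·ft

P_in = √3·V·I·cosφ = 1.732 × 690 × 200 × 0.848 = 202686 W
P_out = η·P_in = 0.908 × 202686 = 184039 W
n_s = 120×50/6 = 1000 rpm; n = 1000×(1−0.0303) = 970 rpm
ω = 2π×970/60 = 101.6 rad/s
τ = P_out/ω = 184039/101.6 = 1811 N·m
In lb·ft: 1811/1.356 = 1340 lb·ft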